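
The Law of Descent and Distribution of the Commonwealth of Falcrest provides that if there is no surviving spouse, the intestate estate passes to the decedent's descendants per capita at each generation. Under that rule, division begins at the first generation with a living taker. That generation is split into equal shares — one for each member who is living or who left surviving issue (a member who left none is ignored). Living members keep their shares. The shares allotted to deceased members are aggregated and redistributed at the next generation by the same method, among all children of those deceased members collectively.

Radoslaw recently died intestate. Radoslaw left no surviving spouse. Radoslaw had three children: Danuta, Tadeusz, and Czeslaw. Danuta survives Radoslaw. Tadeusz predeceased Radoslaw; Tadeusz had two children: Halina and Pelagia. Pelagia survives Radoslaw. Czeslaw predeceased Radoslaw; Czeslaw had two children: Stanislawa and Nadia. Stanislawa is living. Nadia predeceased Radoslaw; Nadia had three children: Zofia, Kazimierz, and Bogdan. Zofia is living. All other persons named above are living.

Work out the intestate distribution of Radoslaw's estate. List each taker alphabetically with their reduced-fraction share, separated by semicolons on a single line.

There is no surviving spouse, so the entire estate passes to Radoslaw's descendants per capita at each generation.
At generation 1 (Danuta, Tadeusz, Czeslaw) there are 3 shares of (1)/3 = 1/3 each.
Living: Danuta — each takes 1/3.
Deceased: Tadeusz and Czeslaw. Their combined 2/3 is pooled and carried to generation 2.
At generation 2 (Halina, Pelagia, Stanislawa, Nadia) there are 4 shares of (2/3)/4 = 1/6 each.
Living: Halina, Pelagia, and Stanislawa — each takes 1/6.
Deceased: Nadia. That 1/6 share is carried to generation 3.
At generation 3 (Zofia, Kazimierz, Bogdan) there are 3 shares of (1/6)/3 = 1/18 each.
Living: Zofia, Kazimierz, and Bogdan — each takes 1/18.

Bogdan 1/18; Danuta 1/3; Halina 1/6; Kazimierz 1/18; Pelagia 1/6; Stanislawa 1/6; Zofia 1/18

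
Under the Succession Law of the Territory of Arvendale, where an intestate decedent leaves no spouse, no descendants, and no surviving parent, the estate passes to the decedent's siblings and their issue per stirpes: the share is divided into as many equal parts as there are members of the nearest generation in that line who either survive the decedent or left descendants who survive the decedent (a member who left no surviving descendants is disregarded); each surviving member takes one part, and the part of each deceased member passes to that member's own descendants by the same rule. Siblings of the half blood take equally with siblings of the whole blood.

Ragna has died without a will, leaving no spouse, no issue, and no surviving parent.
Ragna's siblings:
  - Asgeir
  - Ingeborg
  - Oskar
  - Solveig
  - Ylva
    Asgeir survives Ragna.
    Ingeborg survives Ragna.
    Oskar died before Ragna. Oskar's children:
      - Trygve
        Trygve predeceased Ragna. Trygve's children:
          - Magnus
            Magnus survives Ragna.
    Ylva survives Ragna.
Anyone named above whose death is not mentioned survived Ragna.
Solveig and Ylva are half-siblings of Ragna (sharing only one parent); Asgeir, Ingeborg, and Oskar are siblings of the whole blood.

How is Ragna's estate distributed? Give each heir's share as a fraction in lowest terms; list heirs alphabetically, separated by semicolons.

No spouse, descendants, or parent survives, so the estate passes to Ragna's siblings per stirpes.
Half-blood and whole-blood siblings take equally under the stated rule.
The estate is divided into 5 equal shares of 1/5 among Asgeir, Ingeborg, Oskar, Solveig, Ylva.
Asgeir is living and takes 1/5.
Ingeborg is living and takes 1/5.
Oskar predeceased; the 1/5 allotted to Oskar's branch passes to Oskar's issue by representation.
Trygve's line is the sole branch at this level, so the full 1/5 passes to Trygve's issue by representation.
Magnus is the sole taker at this level and receives the full 1/5.
Solveig is living and takes 1/5.
Ylva is living and takes 1/5.

Asgeir 1/5; Ingeborg 1/5; Magnus 1/5; Solveig 1/5; Ylva 1/5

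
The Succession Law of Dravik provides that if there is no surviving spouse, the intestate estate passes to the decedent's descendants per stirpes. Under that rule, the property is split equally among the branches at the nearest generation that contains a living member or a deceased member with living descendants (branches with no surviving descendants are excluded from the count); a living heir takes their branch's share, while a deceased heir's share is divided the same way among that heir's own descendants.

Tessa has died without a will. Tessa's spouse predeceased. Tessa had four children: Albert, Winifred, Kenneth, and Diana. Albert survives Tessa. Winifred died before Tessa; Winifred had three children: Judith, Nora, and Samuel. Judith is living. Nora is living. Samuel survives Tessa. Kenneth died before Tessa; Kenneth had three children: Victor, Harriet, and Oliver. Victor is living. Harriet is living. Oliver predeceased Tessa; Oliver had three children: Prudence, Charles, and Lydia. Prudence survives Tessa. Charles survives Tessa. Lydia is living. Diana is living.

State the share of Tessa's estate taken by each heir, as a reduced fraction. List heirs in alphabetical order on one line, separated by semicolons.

Albert 1/4; Charles 1/36; Diana 1/4; Harriet 1/12; Judith 1/12; Lydia 1/36; Nora 1/12; Prudence 1/36; Samuel 1/12; Victor 1/12

There is no surviving spouse, so the entire estate passes to Tessa's descendants per stirpes.
The estate is divided into 4 equal shares of 1/4 among Albert, Winifred, Kenneth, Diana.
Albert is living and takes 1/4.
Winifred predeceased; the 1/4 allotted to Winifred's branch passes to Winifred's issue by representation.
The 1/4 is divided into 3 equal shares of 1/12 among Judith, Nora, Samuel.
Judith is living and takes 1/12.
Nora is living and takes 1/12.
Samuel is living and takes 1/12.
Kenneth predeceased; the 1/4 allotted to Kenneth's branch passes to Kenneth's issue by representation.
The 1/4 is divided into 3 equal shares of 1/12 among Victor, Harriet, Oliver.
Victor is living and takes 1/12.
Harriet is living and takes 1/12.
Oliver predeceased; the 1/12 allotted to Oliver's branch passes to Oliver's issue by representation.
The 1/12 is divided into 3 equal shares of 1/36 among Prudence, Charles, Lydia.
Prudence is living and takes 1/36.
Charles is living and takes 1/36.
Lydia is living and takes 1/36.
Diana is living and takes 1/4.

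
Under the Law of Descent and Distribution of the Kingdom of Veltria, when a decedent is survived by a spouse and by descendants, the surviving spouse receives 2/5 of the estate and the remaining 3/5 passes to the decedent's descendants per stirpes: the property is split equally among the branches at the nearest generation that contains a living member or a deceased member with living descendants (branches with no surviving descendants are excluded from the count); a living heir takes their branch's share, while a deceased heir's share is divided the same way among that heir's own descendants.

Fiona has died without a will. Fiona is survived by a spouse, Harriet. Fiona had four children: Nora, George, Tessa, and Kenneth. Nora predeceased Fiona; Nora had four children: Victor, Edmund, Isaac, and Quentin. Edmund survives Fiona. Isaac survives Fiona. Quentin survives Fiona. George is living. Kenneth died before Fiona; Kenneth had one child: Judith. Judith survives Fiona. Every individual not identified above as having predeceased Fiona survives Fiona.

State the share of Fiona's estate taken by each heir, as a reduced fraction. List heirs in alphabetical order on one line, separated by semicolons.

Harriet, as surviving spouse, takes 2/5.
The remaining 3/5 passes to Fiona's descendants per stirpes.
The 3/5 is divided into 4 equal shares of 3/20 among Nora, George, Tessa, Kenneth.
Nora predeceased; the 3/20 allotted to Nora's branch passes to Nora's issue by representation.
The 3/20 is divided into 4 equal shares of 3/80 among Victor, Edmund, Isaac, Quentin.
Victor is living and takes 3/80.
Edmund is living and takes 3/80.
Isaac is living and takes 3/80.
Quentin is living and takes 3/80.
George is living and takes 3/20.
Tessa is living and takes 3/20.
Kenneth predeceased; the 3/20 allotted to Kenneth's branch passes to Kenneth's issue by representation.
Judith is the sole taker at this level and receives the full 3/20.

Edmund 3/80; George 3/20; Harriet 2/5; Isaac 3/80; Judith 3/20; Quentin 3/80; Tessa 3/20; Victor 3/80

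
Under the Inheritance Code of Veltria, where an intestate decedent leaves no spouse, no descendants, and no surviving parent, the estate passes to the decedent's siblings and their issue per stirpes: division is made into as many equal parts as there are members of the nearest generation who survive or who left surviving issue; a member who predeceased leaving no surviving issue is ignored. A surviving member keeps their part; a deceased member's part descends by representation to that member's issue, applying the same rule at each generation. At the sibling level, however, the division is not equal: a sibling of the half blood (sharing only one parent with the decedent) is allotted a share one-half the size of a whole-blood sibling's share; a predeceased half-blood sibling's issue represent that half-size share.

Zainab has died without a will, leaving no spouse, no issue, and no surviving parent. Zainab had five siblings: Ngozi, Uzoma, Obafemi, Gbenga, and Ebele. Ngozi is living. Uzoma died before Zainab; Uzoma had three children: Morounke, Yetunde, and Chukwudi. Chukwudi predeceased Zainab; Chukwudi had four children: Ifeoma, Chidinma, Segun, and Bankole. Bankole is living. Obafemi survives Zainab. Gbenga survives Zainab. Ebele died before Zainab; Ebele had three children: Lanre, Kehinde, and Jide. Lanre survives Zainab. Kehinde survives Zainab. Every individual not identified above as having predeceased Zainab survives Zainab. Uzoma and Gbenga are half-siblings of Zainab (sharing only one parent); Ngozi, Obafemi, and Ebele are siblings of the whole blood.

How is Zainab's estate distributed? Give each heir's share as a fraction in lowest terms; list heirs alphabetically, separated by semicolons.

Bankole 1/96; Chidinma 1/96; Gbenga 1/8; Ifeoma 1/96; Jide 1/12; Kehinde 1/12; Lanre 1/12; Morounke 1/24; Ngozi 1/4; Obafemi 1/4; Segun 1/96; Yetunde 1/24

No spouse, descendants, or parent survives, so the estate passes to Zainab's siblings per stirpes.
Half-blood siblings count for one-half the weight of whole-blood siblings at the initial division.
Dividing 1 in proportion to weights (total weight 4): Ngozi (weight 1) → 1/4; Uzoma (weight 1/2) → 1/8; Obafemi (weight 1) → 1/4; Gbenga (weight 1/2) → 1/8; Ebele (weight 1) → 1/4.
Ngozi is living and takes 1/4.
Uzoma predeceased; the 1/8 allotted to Uzoma's branch passes to Uzoma's issue by representation.
The 1/8 is divided into 3 equal shares of 1/24 among Morounke, Yetunde, Chukwudi.
Morounke is living and takes 1/24.
Yetunde is living and takes 1/24.
Chukwudi predeceased; the 1/24 allotted to Chukwudi's branch passes to Chukwudi's issue by representation.
The 1/24 is divided into 4 equal shares of 1/96 among Ifeoma, Chidinma, Segun, Bankole.
Ifeoma is living and takes 1/96.
Chidinma is living and takes 1/96.
Segun is living and takes 1/96.
Bankole is living and takes 1/96.
Obafemi is living and takes 1/4.
Gbenga is living and takes 1/8.
Ebele predeceased; the 1/4 allotted to Ebele's branch passes to Ebele's issue by representation.
The 1/4 is divided into 3 equal shares of 1/12 among Lanre, Kehinde, Jide.
Lanre is living and takes 1/12.
Kehinde is living and takes 1/12.
Jide is living and takes 1/12.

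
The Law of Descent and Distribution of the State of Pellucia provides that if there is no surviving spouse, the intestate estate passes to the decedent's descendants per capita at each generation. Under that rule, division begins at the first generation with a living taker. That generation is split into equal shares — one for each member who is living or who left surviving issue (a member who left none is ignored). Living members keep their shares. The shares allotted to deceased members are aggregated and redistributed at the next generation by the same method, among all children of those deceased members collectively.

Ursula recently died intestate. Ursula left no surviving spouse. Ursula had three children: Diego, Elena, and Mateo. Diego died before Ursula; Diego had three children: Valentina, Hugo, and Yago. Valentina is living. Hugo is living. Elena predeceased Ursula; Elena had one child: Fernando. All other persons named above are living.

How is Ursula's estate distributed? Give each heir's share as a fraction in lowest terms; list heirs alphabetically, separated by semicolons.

Fernando 1/6; Hugo 1/6; Mateo 1/3; Valentina 1/6; Yago 1/6

There is no surviving spouse, so the entire estate passes to Ursula's descendants per capita at each generation.
At generation 1 (Diego, Elena, Mateo) there are 3 shares of (1)/3 = 1/3 each.
Living: Mateo — each takes 1/3.
Deceased: Diego and Elena. Their combined 2/3 is pooled and carried to generation 2.
At generation 2 (Valentina, Hugo, Yago, Fernando) there are 4 shares of (2/3)/4 = 1/6 each.
Living: Valentina, Hugo, Yago, and Fernando — each takes 1/6.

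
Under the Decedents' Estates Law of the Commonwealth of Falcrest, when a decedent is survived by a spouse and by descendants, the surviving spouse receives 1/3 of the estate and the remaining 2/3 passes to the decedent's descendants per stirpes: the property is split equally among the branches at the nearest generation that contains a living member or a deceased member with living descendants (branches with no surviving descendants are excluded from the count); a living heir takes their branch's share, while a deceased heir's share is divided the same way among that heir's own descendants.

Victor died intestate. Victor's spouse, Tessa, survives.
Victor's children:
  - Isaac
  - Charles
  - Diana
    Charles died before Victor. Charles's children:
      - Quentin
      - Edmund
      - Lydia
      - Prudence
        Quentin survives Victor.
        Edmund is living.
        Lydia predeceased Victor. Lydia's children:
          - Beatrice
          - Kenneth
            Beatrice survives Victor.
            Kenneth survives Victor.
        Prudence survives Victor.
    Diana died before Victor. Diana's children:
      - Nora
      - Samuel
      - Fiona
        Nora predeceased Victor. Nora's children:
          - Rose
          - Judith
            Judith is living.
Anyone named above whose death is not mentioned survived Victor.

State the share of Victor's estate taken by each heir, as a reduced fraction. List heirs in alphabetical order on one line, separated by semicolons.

Tessa, as surviving spouse, takes 1/3.
The remaining 2/3 passes to Victor's descendants per stirpes.
The 2/3 is divided into 3 equal shares of 2/9 among Isaac, Charles, Diana.
Isaac is living and takes 2/9.
Charles predeceased; the 2/9 allotted to Charles's branch passes to Charles's issue by representation.
The 2/9 is divided into 4 equal shares of 1/18 among Quentin, Edmund, Lydia, Prudence.
Quentin is living and takes 1/18.
Edmund is living and takes 1/18.
Lydia predeceased; the 1/18 allotted to Lydia's branch passes to Lydia's issue by representation.
The 1/18 is divided into 2 equal shares of 1/36 among Beatrice, Kenneth.
Beatrice is living and takes 1/36.
Kenneth is living and takes 1/36.
Prudence is living and takes 1/18.
Diana predeceased; the 2/9 allotted to Diana's branch passes to Diana's issue by representation.
The 2/9 is divided into 3 equal shares of 2/27 among Nora, Samuel, Fiona.
Nora predeceased; the 2/27 allotted to Nora's branch passes to Nora's issue by representation.
The 2/27 is divided into 2 equal shares of 1/27 among Rose, Judith.
Rose is living and takes 1/27.
Judith is living and takes 1/27.
Samuel is living and takes 2/27.
Fiona is living and takes 2/27.

Beatrice 1/36; Edmund 1/18; Fiona 2/27; Isaac 2/9; Judith 1/27; Kenneth 1/36; Prudence 1/18; Quentin 1/18; Rose 1/27; Samuel 2/27; Tessa 1/3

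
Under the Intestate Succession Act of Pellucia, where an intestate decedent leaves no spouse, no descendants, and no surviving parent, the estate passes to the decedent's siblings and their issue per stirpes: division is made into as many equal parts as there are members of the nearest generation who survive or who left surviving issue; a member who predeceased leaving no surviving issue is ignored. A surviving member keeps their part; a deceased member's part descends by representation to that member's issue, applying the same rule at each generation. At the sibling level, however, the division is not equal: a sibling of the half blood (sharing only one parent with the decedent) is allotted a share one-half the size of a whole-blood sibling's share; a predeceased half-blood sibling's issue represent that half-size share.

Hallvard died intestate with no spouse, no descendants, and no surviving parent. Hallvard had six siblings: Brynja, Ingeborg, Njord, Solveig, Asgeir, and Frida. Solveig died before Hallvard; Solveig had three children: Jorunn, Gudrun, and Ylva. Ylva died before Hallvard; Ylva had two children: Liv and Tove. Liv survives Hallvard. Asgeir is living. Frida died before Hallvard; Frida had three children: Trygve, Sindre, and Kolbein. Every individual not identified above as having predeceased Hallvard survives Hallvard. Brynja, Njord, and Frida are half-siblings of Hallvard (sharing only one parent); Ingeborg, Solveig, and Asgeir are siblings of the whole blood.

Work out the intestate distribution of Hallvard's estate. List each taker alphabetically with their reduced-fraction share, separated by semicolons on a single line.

No spouse, descendants, or parent survives, so the estate passes to Hallvard's siblings per stirpes.
Half-blood siblings count for one-half the weight of whole-blood siblings at the initial division.
Dividing 1 in proportion to weights (total weight 9/2): Brynja (weight 1/2) → 1/9; Ingeborg (weight 1) → 2/9; Njord (weight 1/2) → 1/9; Solveig (weight 1) → 2/9; Asgeir (weight 1) → 2/9; Frida (weight 1/2) → 1/9.
Brynja is living and takes 1/9.
Ingeborg is living and takes 2/9.
Njord is living and takes 1/9.
Solveig predeceased; the 2/9 allotted to Solveig's branch passes to Solveig's issue by representation.
The 2/9 is divided into 3 equal shares of 2/27 among Jorunn, Gudrun, Ylva.
Jorunn is living and takes 2/27.
Gudrun is living and takes 2/27.
Ylva predeceased; the 2/27 allotted to Ylva's branch passes to Ylva's issue by representation.
The 2/27 is divided into 2 equal shares of 1/27 among Liv, Tove.
Liv is living and takes 1/27.
Tove is living and takes 1/27.
Asgeir is living and takes 2/9.
Frida predeceased; the 1/9 allotted to Frida's branch passes to Frida's issue by representation.
The 1/9 is divided into 3 equal shares of 1/27 among Trygve, Sindre, Kolbein.
Trygve is living and takes 1/27.
Sindre is living and takes 1/27.
Kolbein is living and takes 1/27.

Asgeir 2/9; Brynja 1/9; Gudrun 2/27; Ingeborg 2/9; Jorunn 2/27; Kolbein 1/27; Liv 1/27; Njord 1/9; Sindre 1/27; Tove 1/27; Trygve 1/27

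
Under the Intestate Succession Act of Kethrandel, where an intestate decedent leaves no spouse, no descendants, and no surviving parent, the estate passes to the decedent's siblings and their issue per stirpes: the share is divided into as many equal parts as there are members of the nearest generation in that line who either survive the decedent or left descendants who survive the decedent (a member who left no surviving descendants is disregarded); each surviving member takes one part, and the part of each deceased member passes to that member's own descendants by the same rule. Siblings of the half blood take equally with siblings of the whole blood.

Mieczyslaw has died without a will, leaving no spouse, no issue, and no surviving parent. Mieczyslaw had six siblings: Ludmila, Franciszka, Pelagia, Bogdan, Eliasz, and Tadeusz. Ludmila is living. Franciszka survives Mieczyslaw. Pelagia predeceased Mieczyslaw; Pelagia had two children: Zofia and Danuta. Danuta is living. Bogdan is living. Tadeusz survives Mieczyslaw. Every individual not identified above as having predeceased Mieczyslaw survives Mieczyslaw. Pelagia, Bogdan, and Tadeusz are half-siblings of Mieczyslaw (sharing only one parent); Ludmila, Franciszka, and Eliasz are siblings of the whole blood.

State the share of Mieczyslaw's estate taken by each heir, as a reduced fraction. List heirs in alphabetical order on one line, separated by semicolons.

Bogdan 1/6; Danuta 1/12; Eliasz 1/6; Franciszka 1/6; Ludmila 1/6; Tadeusz 1/6; Zofia 1/12

No spouse, descendants, or parent survives, so the estate passes to Mieczyslaw's siblings per stirpes.
Half-blood and whole-blood siblings take equally under the stated rule.
The estate is divided into 6 equal shares of 1/6 among Ludmila, Franciszka, Pelagia, Bogdan, Eliasz, Tadeusz.
Ludmila is living and takes 1/6.
Franciszka is living and takes 1/6.
Pelagia predeceased; the 1/6 allotted to Pelagia's branch passes to Pelagia's issue by representation.
The 1/6 is divided into 2 equal shares of 1/12 among Zofia, Danuta.
Zofia is living and takes 1/12.
Danuta is living and takes 1/12.
Bogdan is living and takes 1/6.
Eliasz is living and takes 1/6.
Tadeusz is living and takes 1/6.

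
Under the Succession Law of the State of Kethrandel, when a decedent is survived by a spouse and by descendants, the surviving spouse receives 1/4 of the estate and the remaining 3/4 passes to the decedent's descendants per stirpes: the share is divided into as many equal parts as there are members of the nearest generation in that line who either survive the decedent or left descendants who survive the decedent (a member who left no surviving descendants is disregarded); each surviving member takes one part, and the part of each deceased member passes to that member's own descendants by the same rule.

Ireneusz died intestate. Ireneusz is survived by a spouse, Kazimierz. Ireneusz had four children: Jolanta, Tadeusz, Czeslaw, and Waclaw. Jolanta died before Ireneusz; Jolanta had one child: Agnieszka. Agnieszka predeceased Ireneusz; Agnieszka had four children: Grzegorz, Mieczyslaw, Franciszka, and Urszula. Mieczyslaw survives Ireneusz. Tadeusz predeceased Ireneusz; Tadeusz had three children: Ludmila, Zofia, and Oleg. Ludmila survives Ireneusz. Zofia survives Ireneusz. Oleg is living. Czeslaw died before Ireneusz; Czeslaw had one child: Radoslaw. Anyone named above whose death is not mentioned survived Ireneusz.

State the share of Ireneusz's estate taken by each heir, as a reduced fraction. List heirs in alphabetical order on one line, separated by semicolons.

Kazimierz, as surviving spouse, takes 1/4.
The remaining 3/4 passes to Ireneusz's descendants per stirpes.
The 3/4 is divided into 4 equal shares of 3/16 among Jolanta, Tadeusz, Czeslaw, Waclaw.
Jolanta predeceased; the 3/16 allotted to Jolanta's branch passes to Jolanta's issue by representation.
Agnieszka's line is the sole branch at this level, so the full 3/16 passes to Agnieszka's issue by representation.
The 3/16 is divided into 4 equal shares of 3/64 among Grzegorz, Mieczyslaw, Franciszka, Urszula.
Grzegorz is living and takes 3/64.
Mieczyslaw is living and takes 3/64.
Franciszka is living and takes 3/64.
Urszula is living and takes 3/64.
Tadeusz predeceased; the 3/16 allotted to Tadeusz's branch passes to Tadeusz's issue by representation.
The 3/16 is divided into 3 equal shares of 1/16 among Ludmila, Zofia, Oleg.
Ludmila is living and takes 1/16.
Zofia is living and takes 1/16.
Oleg is living and takes 1/16.
Czeslaw predeceased; the 3/16 allotted to Czeslaw's branch passes to Czeslaw's issue by representation.
Radoslaw is the sole taker at this level and receives the full 3/16.
Waclaw is living and takes 3/16.

Franciszka 3/64; Grzegorz 3/64; Kazimierz 1/4; Ludmila 1/16; Mieczyslaw 3/64; Oleg 1/16; Radoslaw 3/16; Urszula 3/64; Waclaw 3/16; Zofia 1/16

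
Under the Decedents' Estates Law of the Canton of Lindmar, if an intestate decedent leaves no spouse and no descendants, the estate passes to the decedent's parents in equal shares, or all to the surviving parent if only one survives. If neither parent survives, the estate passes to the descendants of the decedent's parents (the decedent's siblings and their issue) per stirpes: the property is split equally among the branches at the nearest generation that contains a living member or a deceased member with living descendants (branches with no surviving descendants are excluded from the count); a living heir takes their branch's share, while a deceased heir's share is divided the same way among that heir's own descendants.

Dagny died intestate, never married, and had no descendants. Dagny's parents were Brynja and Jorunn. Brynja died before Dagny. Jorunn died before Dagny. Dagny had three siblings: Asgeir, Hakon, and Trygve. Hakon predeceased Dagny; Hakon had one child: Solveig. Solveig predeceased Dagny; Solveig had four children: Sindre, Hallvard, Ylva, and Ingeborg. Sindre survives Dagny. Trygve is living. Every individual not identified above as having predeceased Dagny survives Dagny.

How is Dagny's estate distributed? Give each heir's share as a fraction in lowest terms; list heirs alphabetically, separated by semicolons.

Asgeir 1/3; Hallvard 1/12; Ingeborg 1/12; Sindre 1/12; Trygve 1/3; Ylva 1/12

Neither parent survives and there are no descendants, so the estate passes to Dagny's siblings and their issue per stirpes.
The estate is divided into 3 equal shares of 1/3 among Asgeir, Hakon, Trygve.
Asgeir is living and takes 1/3.
Hakon predeceased; the 1/3 allotted to Hakon's branch passes to Hakon's issue by representation.
Solveig's line is the sole branch at this level, so the full 1/3 passes to Solveig's issue by representation.
The 1/3 is divided into 4 equal shares of 1/12 among Sindre, Hallvard, Ylva, Ingeborg.
Sindre is living and takes 1/12.
Hallvard is living and takes 1/12.
Ylva is living and takes 1/12.
Ingeborg is living and takes 1/12.
Trygve is living and takes 1/3.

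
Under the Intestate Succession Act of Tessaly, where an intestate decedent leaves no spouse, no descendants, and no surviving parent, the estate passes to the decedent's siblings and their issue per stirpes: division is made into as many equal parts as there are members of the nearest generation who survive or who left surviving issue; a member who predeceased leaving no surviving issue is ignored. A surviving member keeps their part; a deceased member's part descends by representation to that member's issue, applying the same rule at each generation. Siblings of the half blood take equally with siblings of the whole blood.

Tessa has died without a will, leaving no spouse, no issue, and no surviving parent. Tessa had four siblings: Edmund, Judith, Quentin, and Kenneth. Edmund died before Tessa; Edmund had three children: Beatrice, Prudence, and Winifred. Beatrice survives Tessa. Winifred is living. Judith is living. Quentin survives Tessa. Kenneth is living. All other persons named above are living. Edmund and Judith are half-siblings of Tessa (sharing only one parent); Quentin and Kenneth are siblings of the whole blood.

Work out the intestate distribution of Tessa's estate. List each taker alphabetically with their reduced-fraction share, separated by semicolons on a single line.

No spouse, descendants, or parent survives, so the estate passes to Tessa's siblings per stirpes.
Half-blood and whole-blood siblings take equally under the stated rule.
The estate is divided into 4 equal shares of 1/4 among Edmund, Judith, Quentin, Kenneth.
Edmund predeceased; the 1/4 allotted to Edmund's branch passes to Edmund's issue by representation.
The 1/4 is divided into 3 equal shares of 1/12 among Beatrice, Prudence, Winifred.
Beatrice is living and takes 1/12.
Prudence is living and takes 1/12.
Winifred is living and takes 1/12.
Judith is living and takes 1/4.
Quentin is living and takes 1/4.
Kenneth is living and takes 1/4.

Beatrice 1/12; Judith 1/4; Kenneth 1/4; Prudence 1/12; Quentin 1/4; Winifred 1/12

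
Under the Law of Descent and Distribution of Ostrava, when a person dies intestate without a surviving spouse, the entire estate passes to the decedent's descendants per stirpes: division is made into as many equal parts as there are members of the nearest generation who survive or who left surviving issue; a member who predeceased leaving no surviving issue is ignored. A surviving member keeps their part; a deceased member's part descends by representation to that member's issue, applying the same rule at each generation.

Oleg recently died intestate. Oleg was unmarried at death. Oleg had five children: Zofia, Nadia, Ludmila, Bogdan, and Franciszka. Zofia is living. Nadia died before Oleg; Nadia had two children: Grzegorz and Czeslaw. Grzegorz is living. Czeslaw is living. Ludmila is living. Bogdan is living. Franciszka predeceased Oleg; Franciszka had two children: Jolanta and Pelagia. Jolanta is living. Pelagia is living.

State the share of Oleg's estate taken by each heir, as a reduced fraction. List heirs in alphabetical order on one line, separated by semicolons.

There is no surviving spouse, so the entire estate passes to Oleg's descendants per stirpes.
The estate is divided into 5 equal shares of 1/5 among Zofia, Nadia, Ludmila, Bogdan, Franciszka.
Zofia is living and takes 1/5.
Nadia predeceased; the 1/5 allotted to Nadia's branch passes to Nadia's issue by representation.
The 1/5 is divided into 2 equal shares of 1/10 among Grzegorz, Czeslaw.
Grzegorz is living and takes 1/10.
Czeslaw is living and takes 1/10.
Ludmila is living and takes 1/5.
Bogdan is living and takes 1/5.
Franciszka predeceased; the 1/5 allotted to Franciszka's branch passes to Franciszka's issue by representation.
The 1/5 is divided into 2 equal shares of 1/10 among Jolanta, Pelagia.
Jolanta is living and takes 1/10.
Pelagia is living and takes 1/10.

Bogdan 1/5; Czeslaw 1/10; Grzegorz 1/10; Jolanta 1/10; Ludmila 1/5; Pelagia 1/10; Zofia 1/5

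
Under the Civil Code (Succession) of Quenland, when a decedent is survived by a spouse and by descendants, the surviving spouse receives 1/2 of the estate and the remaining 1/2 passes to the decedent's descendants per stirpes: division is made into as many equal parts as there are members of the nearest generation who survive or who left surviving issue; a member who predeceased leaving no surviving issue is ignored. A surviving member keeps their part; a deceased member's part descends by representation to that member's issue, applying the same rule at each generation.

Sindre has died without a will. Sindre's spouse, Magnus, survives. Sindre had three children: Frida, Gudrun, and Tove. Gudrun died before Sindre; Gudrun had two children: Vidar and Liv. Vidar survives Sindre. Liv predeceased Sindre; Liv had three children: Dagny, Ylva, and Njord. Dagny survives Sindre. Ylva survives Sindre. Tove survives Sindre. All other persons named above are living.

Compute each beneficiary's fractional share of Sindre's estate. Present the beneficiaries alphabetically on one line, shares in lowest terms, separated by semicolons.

Dagny 1/36; Frida 1/6; Magnus 1/2; Njord 1/36; Tove 1/6; Vidar 1/12; Ylva 1/36

Magnus, as surviving spouse, takes 1/2.
The remaining 1/2 passes to Sindre's descendants per stirpes.
The 1/2 is divided into 3 equal shares of 1/6 among Frida, Gudrun, Tove.
Frida is living and takes 1/6.
Gudrun predeceased; the 1/6 allotted to Gudrun's branch passes to Gudrun's issue by representation.
The 1/6 is divided into 2 equal shares of 1/12 among Vidar, Liv.
Vidar is living and takes 1/12.
Liv predeceased; the 1/12 allotted to Liv's branch passes to Liv's issue by representation.
The 1/12 is divided into 3 equal shares of 1/36 among Dagny, Ylva, Njord.
Dagny is living and takes 1/36.
Ylva is living and takes 1/36.
Njord is living and takes 1/36.
Tove is living and takes 1/6.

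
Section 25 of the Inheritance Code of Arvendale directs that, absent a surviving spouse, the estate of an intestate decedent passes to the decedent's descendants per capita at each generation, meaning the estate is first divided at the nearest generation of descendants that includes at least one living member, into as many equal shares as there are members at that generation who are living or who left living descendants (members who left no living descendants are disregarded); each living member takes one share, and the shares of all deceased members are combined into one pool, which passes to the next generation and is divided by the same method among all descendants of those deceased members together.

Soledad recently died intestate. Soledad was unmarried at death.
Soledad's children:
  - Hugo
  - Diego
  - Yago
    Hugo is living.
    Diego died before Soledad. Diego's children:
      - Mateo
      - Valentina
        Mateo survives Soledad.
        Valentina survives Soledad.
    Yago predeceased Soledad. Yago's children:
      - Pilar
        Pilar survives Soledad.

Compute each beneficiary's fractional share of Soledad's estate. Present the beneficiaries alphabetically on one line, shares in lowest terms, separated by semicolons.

Hugo 1/3; Mateo 2/9; Pilar 2/9; Valentina 2/9

There is no surviving spouse, so the entire estate passes to Soledad's descendants per capita at each generation.
At generation 1 (Hugo, Diego, Yago) there are 3 shares of (1)/3 = 1/3 each.
Living: Hugo — each takes 1/3.
Deceased: Diego and Yago. Their combined 2/3 is pooled and carried to generation 2.
At generation 2 (Mateo, Valentina, Pilar) there are 3 shares of (2/3)/3 = 2/9 each.
Living: Mateo, Valentina, and Pilar — each takes 2/9.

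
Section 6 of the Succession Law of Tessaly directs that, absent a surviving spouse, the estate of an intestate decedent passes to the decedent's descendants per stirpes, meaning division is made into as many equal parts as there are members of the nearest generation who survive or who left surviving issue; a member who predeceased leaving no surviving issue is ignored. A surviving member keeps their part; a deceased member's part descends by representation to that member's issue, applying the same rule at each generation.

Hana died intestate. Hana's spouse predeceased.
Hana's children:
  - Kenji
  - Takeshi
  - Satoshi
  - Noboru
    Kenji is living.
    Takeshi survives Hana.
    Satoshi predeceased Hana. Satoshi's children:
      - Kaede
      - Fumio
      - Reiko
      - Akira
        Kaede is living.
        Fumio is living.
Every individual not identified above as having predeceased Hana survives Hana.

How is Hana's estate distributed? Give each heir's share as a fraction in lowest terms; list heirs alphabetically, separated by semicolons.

Akira 1/16; Fumio 1/16; Kaede 1/16; Kenji 1/4; Noboru 1/4; Reiko 1/16; Takeshi 1/4

There is no surviving spouse, so the entire estate passes to Hana's descendants per stirpes.
The estate is divided into 4 equal shares of 1/4 among Kenji, Takeshi, Satoshi, Noboru.
Kenji is living and takes 1/4.
Takeshi is living and takes 1/4.
Satoshi predeceased; the 1/4 allotted to Satoshi's branch passes to Satoshi's issue by representation.
The 1/4 is divided into 4 equal shares of 1/16 among Kaede, Fumio, Reiko, Akira.
Kaede is living and takes 1/16.
Fumio is living and takes 1/16.
Reiko is living and takes 1/16.
Akira is living and takes 1/16.
Noboru is living and takes 1/4.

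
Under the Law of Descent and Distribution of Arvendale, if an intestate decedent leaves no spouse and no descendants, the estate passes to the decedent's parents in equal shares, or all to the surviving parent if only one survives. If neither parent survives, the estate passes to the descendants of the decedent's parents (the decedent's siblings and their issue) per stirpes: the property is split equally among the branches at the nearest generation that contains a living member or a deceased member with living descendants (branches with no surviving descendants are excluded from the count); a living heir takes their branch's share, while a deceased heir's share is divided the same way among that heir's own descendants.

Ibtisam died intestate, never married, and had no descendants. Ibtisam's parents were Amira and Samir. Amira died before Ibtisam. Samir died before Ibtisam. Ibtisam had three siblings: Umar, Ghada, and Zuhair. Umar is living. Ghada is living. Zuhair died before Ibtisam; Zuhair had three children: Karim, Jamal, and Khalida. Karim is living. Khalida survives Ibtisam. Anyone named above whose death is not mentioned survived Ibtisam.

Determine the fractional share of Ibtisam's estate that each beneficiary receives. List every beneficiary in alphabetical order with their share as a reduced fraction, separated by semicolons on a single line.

Ghada 1/3; Jamal 1/9; Karim 1/9; Khalida 1/9; Umar 1/3

Neither parent survives and there are no descendants, so the estate passes to Ibtisam's siblings and their issue per stirpes.
The estate is divided into 3 equal shares of 1/3 among Umar, Ghada, Zuhair.
Umar is living and takes 1/3.
Ghada is living and takes 1/3.
Zuhair predeceased; the 1/3 allotted to Zuhair's branch passes to Zuhair's issue by representation.
The 1/3 is divided into 3 equal shares of 1/9 among Karim, Jamal, Khalida.
Karim is living and takes 1/9.
Jamal is living and takes 1/9.
Khalida is living and takes 1/9.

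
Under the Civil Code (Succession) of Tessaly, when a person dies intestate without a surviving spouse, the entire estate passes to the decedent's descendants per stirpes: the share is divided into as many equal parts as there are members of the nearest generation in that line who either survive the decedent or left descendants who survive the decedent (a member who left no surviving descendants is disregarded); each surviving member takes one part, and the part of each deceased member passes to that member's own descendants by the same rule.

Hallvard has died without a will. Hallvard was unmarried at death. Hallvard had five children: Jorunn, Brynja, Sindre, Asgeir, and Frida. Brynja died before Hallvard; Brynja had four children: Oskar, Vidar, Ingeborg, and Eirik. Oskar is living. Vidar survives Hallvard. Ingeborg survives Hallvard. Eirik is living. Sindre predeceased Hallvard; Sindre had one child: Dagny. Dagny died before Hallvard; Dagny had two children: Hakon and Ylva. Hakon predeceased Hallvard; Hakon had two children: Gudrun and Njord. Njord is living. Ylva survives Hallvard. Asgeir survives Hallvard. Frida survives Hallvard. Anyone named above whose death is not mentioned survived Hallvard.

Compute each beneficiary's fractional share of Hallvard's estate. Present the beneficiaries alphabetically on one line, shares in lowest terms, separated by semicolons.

There is no surviving spouse, so the entire estate passes to Hallvard's descendants per stirpes.
The estate is divided into 5 equal shares of 1/5 among Jorunn, Brynja, Sindre, Asgeir, Frida.
Jorunn is living and takes 1/5.
Brynja predeceased; the 1/5 allotted to Brynja's branch passes to Brynja's issue by representation.
The 1/5 is divided into 4 equal shares of 1/20 among Oskar, Vidar, Ingeborg, Eirik.
Oskar is living and takes 1/20.
Vidar is living and takes 1/20.
Ingeborg is living and takes 1/20.
Eirik is living and takes 1/20.
Sindre predeceased; the 1/5 allotted to Sindre's branch passes to Sindre's issue by representation.
Dagny's line is the sole branch at this level, so the full 1/5 passes to Dagny's issue by representation.
The 1/5 is divided into 2 equal shares of 1/10 among Hakon, Ylva.
Hakon predeceased; the 1/10 allotted to Hakon's branch passes to Hakon's issue by representation.
The 1/10 is divided into 2 equal shares of 1/20 among Gudrun, Njord.
Gudrun is living and takes 1/20.
Njord is living and takes 1/20.
Ylva is living and takes 1/10.
Asgeir is living and takes 1/5.
Frida is living and takes 1/5.

Asgeir 1/5; Eirik 1/20; Frida 1/5; Gudrun 1/20; Ingeborg 1/20; Jorunn 1/5; Njord 1/20; Oskar 1/20; Vidar 1/20; Ylva 1/10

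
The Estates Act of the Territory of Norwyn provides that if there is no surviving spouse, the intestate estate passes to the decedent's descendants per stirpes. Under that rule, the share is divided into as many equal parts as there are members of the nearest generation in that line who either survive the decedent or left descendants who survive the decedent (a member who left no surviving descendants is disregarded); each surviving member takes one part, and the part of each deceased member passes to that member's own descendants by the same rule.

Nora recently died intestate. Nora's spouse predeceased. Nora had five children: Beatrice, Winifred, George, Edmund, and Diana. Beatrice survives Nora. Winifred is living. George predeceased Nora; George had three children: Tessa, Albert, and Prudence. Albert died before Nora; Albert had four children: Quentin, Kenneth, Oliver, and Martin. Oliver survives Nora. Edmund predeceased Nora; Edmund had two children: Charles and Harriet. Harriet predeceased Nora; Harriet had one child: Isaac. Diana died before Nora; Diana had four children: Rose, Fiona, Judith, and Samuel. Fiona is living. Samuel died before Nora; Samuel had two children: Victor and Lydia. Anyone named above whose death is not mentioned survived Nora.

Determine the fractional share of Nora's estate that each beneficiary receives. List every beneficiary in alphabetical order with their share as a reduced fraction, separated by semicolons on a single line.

Beatrice 1/5; Charles 1/10; Fiona 1/20; Isaac 1/10; Judith 1/20; Kenneth 1/60; Lydia 1/40; Martin 1/60; Oliver 1/60; Prudence 1/15; Quentin 1/60; Rose 1/20; Tessa 1/15; Victor 1/40; Winifred 1/5

There is no surviving spouse, so the entire estate passes to Nora's descendants per stirpes.
The estate is divided into 5 equal shares of 1/5 among Beatrice, Winifred, George, Edmund, Diana.
Beatrice is living and takes 1/5.
Winifred is living and takes 1/5.
George predeceased; the 1/5 allotted to George's branch passes to George's issue by representation.
The 1/5 is divided into 3 equal shares of 1/15 among Tessa, Albert, Prudence.
Tessa is living and takes 1/15.
Albert predeceased; the 1/15 allotted to Albert's branch passes to Albert's issue by representation.
The 1/15 is divided into 4 equal shares of 1/60 among Quentin, Kenneth, Oliver, Martin.
Quentin is living and takes 1/60.
Kenneth is living and takes 1/60.
Oliver is living and takes 1/60.
Martin is living and takes 1/60.
Prudence is living and takes 1/15.
Edmund predeceased; the 1/5 allotted to Edmund's branch passes to Edmund's issue by representation.
The 1/5 is divided into 2 equal shares of 1/10 among Charles, Harriet.
Charles is living and takes 1/10.
Harriet predeceased; the 1/10 allotted to Harriet's branch passes to Harriet's issue by representation.
Isaac is the sole taker at this level and receives the full 1/10.
Diana predeceased; the 1/5 allotted to Diana's branch passes to Diana's issue by representation.
The 1/5 is divided into 4 equal shares of 1/20 among Rose, Fiona, Judith, Samuel.
Rose is living and takes 1/20.
Fiona is living and takes 1/20.
Judith is living and takes 1/20.
Samuel predeceased; the 1/20 allotted to Samuel's branch passes to Samuel's issue by representation.
The 1/20 is divided into 2 equal shares of 1/40 among Victor, Lydia.
Victor is living and takes 1/40.
Lydia is living and takes 1/40.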